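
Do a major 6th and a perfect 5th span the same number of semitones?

A major sixth spans 9 semitones; a perfect fifth spans 7.
The spans differ, so they are not enharmonic equivalents.

No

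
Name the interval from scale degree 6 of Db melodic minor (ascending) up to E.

augmented fourth

Scale degree 6 of Db melodic minor (ascending) is Bb.
Bb up to E: letters B→E make it a fourth; 6 semitones makes it augmented.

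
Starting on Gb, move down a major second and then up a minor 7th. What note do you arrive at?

A major second down from Gb is Fb (letter F, 2 semitones down).
A minor seventh up from Fb is Ebb (letter E, 10 semitones up).

Ebb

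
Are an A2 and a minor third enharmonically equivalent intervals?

Yes

An augmented second spans 3 semitones; a minor third spans 3.
They are enharmonically equivalent.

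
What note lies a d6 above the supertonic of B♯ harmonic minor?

A

The supertonic of B# harmonic minor is C##.
A diminished sixth (7 semitones) above C## lands on the letter A, giving A.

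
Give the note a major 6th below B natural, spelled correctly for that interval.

D

A sixth below B lands on the letter D.
A major sixth spans 9 semitones, so B moves to pitch class 2. On the letter D that is D.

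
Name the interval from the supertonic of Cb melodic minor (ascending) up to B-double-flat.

The supertonic of Cb melodic minor (ascending) is Db.
Db up to Bbb: letters D→B make it a sixth; 8 semitones makes it minor.

minor sixth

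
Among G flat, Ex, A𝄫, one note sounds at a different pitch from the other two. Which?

Abb

In 12-tone equal temperament, enharmonic equivalents share a pitch class. Gb is pitch class 6; E## is pitch class 6; Abb is pitch class 7.
Gb and E## share pitch class 6, while Abb is pitch class 7.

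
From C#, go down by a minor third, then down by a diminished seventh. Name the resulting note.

B##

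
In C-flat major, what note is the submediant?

Degree 6 takes the letter 5 steps above C, which is A.
In major, degree 6 sits 9 semitones above the tonic. Cb + 9 semitones is pitch class 8, spelled on A as Ab.

Ab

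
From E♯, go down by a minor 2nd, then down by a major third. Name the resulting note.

B#

A minor second down from E# is D## (letter D, 1 semitone down).
A major third down from D## is B# (letter B, 4 semitones down).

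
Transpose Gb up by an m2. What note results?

A second above G lands on the letter A.
A minor second spans 1 semitone, so Gb moves to pitch class 7. On the letter A that is Abb.

Abb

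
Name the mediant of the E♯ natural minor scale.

The E# natural minor scale runs E# F## G# A# B# C# D#.
Degree 3 is G#.

G#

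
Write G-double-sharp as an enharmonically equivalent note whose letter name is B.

Bbb

Plain B sits 2 semitones above G##, so on the letter B the same pitch needs a double flat: Bbb.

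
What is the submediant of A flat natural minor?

Fb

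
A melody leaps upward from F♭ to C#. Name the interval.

The letter names run F→C, a span of 4 letter steps, so the interval is some kind of fifth.
Fb to C# is 9 semitones. A perfect fifth is 7, so 9 makes it doubly augmented.

doubly augmented fifth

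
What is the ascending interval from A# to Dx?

augmented fourth

Counting letters A–B–C–D gives a fourth.
A#→D## = 6 semitones, 1 wider than the perfect fourth (5), so augmented.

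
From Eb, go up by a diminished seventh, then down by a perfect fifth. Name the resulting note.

A diminished seventh up from Eb is Dbb (letter D, 9 semitones up).
A perfect fifth down from Dbb is Gbb (letter G, 7 semitones down).

Gbb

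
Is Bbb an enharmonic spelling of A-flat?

Bbb is pitch class 9; Ab is pitch class 8.
The pitch classes differ (9 vs. 8), so they are not enharmonic equivalents.

No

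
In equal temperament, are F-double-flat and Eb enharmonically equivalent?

Fbb is pitch class 3; Eb is pitch class 3.
All spellings map to pitch class 3, so they are enharmonically equivalent.

Yes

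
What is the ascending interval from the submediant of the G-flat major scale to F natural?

major second

The submediant of Gb major is Eb.
Eb up to F: letters E→F make it a second; 2 semitones makes it major.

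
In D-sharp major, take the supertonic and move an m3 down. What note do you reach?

The supertonic of D# major is E#.
A minor third (3 semitones) below E# lands on the letter C, giving C##.

C##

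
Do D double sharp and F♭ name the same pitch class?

D## is pitch class 4; Fb is pitch class 4.
All spellings map to pitch class 4, so they are enharmonically equivalent.

Yes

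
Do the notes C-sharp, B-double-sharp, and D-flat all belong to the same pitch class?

Yes

C# = pitch class 1 and B## = pitch class 1 and Db = pitch class 1 — the same pitch class, so they are enharmonic equivalents.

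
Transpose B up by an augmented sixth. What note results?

G##

A sixth above B lands on the letter G.
An augmented sixth spans 10 semitones, so B moves to pitch class 9. On the letter G that is G##.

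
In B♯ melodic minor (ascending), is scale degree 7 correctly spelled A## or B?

Each scale degree takes a distinct letter name. Degree 7 of a scale on B must use the letter A.
A## and B are enharmonically the same pitch, but only A## uses the letter A, so it is the correct spelling here.

A##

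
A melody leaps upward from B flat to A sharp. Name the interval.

Counting letters B–C–D–E–F–G–A gives a seventh.
Bb→A# = 12 semitones, 1 wider than the major seventh (11), so augmented.

augmented seventh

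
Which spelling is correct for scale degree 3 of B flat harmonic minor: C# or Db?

Each scale degree takes a distinct letter name. Degree 3 of a scale on B must use the letter D.
Db and C# are enharmonically the same pitch, but only Db uses the letter D, so it is the correct spelling here.

Db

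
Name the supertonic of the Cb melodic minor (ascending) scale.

Db

The Cb melodic minor (ascending) scale runs Cb Db Ebb Fb Gb Ab Bb.
Degree 2 is Db.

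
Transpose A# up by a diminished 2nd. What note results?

A up a major second is B, so the target letter is B.
From A#, a diminished second is 0 semitones up: Bb.

Bb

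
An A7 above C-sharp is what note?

B##

A seventh above C lands on the letter B.
An augmented seventh spans 12 semitones, so C# moves to pitch class 1. On the letter B that is B##.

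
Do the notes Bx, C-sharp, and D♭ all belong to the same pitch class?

Yes

B## = pitch class 1 and C# = pitch class 1 and Db = pitch class 1 — the same pitch class, so they are enharmonic equivalents.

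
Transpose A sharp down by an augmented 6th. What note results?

A down a major sixth is C, so the target letter is C.
From A#, an augmented sixth is 10 semitones down: C.

C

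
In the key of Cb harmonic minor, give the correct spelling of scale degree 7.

Bb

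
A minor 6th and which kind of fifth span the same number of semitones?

A minor sixth spans 8 semitones.
A fifth spanning 8 semitones is augmented (the perfect fifth is 7).

augmented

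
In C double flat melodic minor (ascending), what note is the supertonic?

Dbb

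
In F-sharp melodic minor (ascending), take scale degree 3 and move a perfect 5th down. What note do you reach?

Scale degree 3 of F# melodic minor (ascending) is A.
A perfect fifth (7 semitones) below A lands on the letter D, giving D.

D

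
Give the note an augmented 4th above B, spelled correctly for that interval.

E#

A fourth above B lands on the letter E.
An augmented fourth spans 6 semitones, so B moves to pitch class 5. On the letter E that is E#.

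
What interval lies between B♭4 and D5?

The letter names run B→D, a span of 2 letter steps, so the interval is some kind of third.
Bb to D is 4 semitones. A major third is 4, so 4 makes it major.

major third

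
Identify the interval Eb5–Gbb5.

Counting letters E–F–G gives a third.
Eb→Gbb = 2 semitones, 2 narrower than the major third (4), so diminished.

diminished third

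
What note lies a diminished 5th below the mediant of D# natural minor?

B#

The mediant of D# natural minor is F#.
A diminished fifth (6 semitones) below F# lands on the letter B, giving B#.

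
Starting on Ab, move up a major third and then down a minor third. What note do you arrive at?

A

A major third up from Ab is C (letter C, 4 semitones up).
A minor third down from C is A (letter A, 3 semitones down).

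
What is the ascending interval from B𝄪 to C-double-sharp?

The letter names run B→C, a span of 1 letter step, so the interval is some kind of second.
B## to C## is 1 semitone. A major second is 2, so 1 makes it minor.

minor second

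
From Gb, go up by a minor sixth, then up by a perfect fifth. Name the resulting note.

Bbb

A minor sixth up from Gb is Ebb (letter E, 8 semitones up).
A perfect fifth up from Ebb is Bbb (letter B, 7 semitones up).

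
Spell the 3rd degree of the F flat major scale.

Ab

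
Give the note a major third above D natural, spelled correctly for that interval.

D up a major third is F#, so the target letter is F.
From D, a major third is 4 semitones up: F#.

F#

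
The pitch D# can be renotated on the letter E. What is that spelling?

D# is pitch class 3. The letter E alone is pitch class 4.
To reach pitch class 3 from E requires an offset of -1 semitone, i.e. flat: Eb.

Eb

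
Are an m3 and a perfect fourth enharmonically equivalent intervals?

A minor third spans 3 semitones; a perfect fourth spans 5.
The spans differ, so they are not enharmonic equivalents.

No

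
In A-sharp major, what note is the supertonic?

B#

Degree 2 takes the letter 1 step above A, which is B.
In major, degree 2 sits 2 semitones above the tonic. A# + 2 semitones is pitch class 0, spelled on B as B#.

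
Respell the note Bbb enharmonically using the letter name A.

A

Plain A sits at the same pitch as Bbb, so on the letter A the same pitch needs a natural: A.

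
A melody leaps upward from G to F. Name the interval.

Counting letters G–A–B–C–D–E–F gives a seventh.
G→F = 10 semitones, 1 narrower than the major seventh (11), so minor.

minor seventh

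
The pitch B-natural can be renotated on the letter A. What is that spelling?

B is pitch class 11. The letter A alone is pitch class 9.
To reach pitch class 11 from A requires an offset of +2 semitones, i.e. double sharp: A##.

A##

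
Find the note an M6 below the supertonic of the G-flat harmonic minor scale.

Cb

The supertonic of Gb harmonic minor is Ab.
A major sixth (9 semitones) below Ab lands on the letter C, giving Cb.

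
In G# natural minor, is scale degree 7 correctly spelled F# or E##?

Each scale degree takes a distinct letter name. Degree 7 of a scale on G must use the letter F.
F# and E## are enharmonically the same pitch, but only F# uses the letter F, so it is the correct spelling here.

F#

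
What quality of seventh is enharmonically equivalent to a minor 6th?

doubly diminished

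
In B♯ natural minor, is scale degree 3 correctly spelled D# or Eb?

Each scale degree takes a distinct letter name. Degree 3 of a scale on B must use the letter D.
D# and Eb are enharmonically the same pitch, but only D# uses the letter D, so it is the correct spelling here.

D#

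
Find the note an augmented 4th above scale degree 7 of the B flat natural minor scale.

Scale degree 7 of Bb natural minor is Ab.
An augmented fourth (6 semitones) above Ab lands on the letter D, giving D.

D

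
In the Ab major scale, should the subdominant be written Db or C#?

Each scale degree takes a distinct letter name. Degree 4 of a scale on A must use the letter D.
Db and C# are enharmonically the same pitch, but only Db uses the letter D, so it is the correct spelling here.

Db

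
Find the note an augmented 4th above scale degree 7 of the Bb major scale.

D#

Scale degree 7 of Bb major is A.
An augmented fourth (6 semitones) above A lands on the letter D, giving D#.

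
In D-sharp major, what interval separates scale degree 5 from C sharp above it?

minor third

Scale degree 5 of D# major is A#.
A# up to C#: letters A→C make it a third; 3 semitones makes it minor.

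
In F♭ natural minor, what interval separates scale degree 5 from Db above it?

major second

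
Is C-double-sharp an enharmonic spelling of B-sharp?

No

C## is pitch class 2; B# is pitch class 0.
The pitch classes differ (2 vs. 0), so they are not enharmonic equivalents.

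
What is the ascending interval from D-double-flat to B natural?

doubly augmented sixth

Counting letters D–E–F–G–A–B gives a sixth.
Dbb→B = 11 semitones, 2 wider than the major sixth (9), so doubly augmented.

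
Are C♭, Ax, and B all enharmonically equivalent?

Cb is pitch class 11; A## is pitch class 11; B is pitch class 11.
All spellings map to pitch class 11, so they are enharmonically equivalent.

Yes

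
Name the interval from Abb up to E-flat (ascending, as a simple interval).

augmented fifth

Counting letters A–B–C–D–E gives a fifth.
Abb→Eb = 8 semitones, 1 wider than the perfect fifth (7), so augmented.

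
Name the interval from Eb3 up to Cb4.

minor sixth

Counting letters E–F–G–A–B–C gives a sixth.
Eb→Cb = 8 semitones, 1 narrower than the major sixth (9), so minor.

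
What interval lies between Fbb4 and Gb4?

augmented second

Counting letters F–G gives a second.
Fbb→Gb = 3 semitones, 1 wider than the major second (2), so augmented.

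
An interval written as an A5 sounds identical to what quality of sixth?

minor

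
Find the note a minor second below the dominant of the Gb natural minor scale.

The dominant of Gb natural minor is Db.
A minor second (1 semitone) below Db lands on the letter C, giving C.

C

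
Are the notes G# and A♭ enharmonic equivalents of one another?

G# is pitch class 8; Ab is pitch class 8.
All spellings map to pitch class 8, so they are enharmonically equivalent.

Yes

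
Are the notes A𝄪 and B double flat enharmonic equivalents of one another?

No

A## is pitch class 11; Bbb is pitch class 9.
The pitch classes differ (11 vs. 9), so they are not enharmonic equivalents.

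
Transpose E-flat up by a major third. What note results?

G

E up a major third is G#, so the target letter is G.
From Eb, a major third is 4 semitones up: G.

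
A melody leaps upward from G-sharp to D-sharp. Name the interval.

perfect fifth

The letter names run G→D, a span of 4 letter steps, so the interval is some kind of fifth.
G# to D# is 7 semitones. A perfect fifth is 7, so 7 makes it perfect.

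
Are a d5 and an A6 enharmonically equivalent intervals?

A diminished fifth spans 6 semitones; an augmented sixth spans 10.
The spans differ, so they are not enharmonic equivalents.

No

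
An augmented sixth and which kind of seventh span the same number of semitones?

minor

An augmented sixth spans 10 semitones.
A seventh spanning 10 semitones is minor (the major seventh is 11).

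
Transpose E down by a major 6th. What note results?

A sixth below E lands on the letter G.
A major sixth spans 9 semitones, so E moves to pitch class 7. On the letter G that is G.

G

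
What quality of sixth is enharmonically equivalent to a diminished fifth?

doubly diminished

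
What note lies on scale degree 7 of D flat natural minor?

Cb

The Db natural minor scale runs Db Eb Fb Gb Ab Bbb Cb.
Degree 7 is Cb.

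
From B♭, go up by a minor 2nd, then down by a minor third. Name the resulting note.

A minor second up from Bb is Cb (letter C, 1 semitone up).
A minor third down from Cb is Ab (letter A, 3 semitones down).

Ab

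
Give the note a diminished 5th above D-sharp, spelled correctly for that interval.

A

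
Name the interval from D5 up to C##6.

augmented seventh

The letter names run D→C, a span of 6 letter steps, so the interval is some kind of seventh.
D to C## is 12 semitones. A major seventh is 11, so 12 makes it augmented.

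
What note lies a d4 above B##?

B up a perfect fourth is E, so the target letter is E.
From B##, a diminished fourth is 4 semitones up: E#.

E#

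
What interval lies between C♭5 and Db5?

major second

Counting letters C–D gives a second.
Cb→Db = 2 semitones, exactly the major second.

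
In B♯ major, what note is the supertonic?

C##

Degree 2 takes the letter 1 step above B, which is C.
In major, degree 2 sits 2 semitones above the tonic. B# + 2 semitones is pitch class 2, spelled on C as C##.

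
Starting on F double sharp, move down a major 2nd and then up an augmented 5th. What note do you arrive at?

A major second down from F## is E# (letter E, 2 semitones down).
An augmented fifth up from E# is B## (letter B, 8 semitones up).

B##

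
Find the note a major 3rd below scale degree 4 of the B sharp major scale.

Scale degree 4 of B# major is E#.
A major third (4 semitones) below E# lands on the letter C, giving C#.

C#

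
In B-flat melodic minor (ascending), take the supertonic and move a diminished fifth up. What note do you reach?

Gb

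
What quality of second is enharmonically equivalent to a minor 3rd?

A minor third spans 3 semitones.
A second spanning 3 semitones is augmented (the major second is 2).

augmented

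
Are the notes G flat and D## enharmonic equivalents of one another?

Two spellings are enharmonically equivalent only if they share a pitch class.
Here Gb → 6, D## → 4; 4 ≠ 6, so they are not.

No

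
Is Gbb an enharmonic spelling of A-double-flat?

No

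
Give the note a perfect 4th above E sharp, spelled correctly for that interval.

A fourth above E lands on the letter A.
A perfect fourth spans 5 semitones, so E# moves to pitch class 10. On the letter A that is A#.

A#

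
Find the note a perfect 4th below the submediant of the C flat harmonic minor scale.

Ebb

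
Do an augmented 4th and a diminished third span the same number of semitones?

An augmented fourth spans 6 semitones; a diminished third spans 2.
The spans differ, so they are not enharmonic equivalents.

No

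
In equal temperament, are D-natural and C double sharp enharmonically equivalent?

Yes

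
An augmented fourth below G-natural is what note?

Db

G down a perfect fourth is D, so the target letter is D.
From G, an augmented fourth is 6 semitones down: Db.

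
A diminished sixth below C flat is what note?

C down a major sixth is Eb, so the target letter is E.
From Cb, a diminished sixth is 7 semitones down: E.

E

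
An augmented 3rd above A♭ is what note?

C#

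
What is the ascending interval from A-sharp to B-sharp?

major second

Counting letters A–B gives a second.
A#→B# = 2 semitones, exactly the major second.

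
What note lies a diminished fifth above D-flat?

Abb

A fifth above D lands on the letter A.
A diminished fifth spans 6 semitones, so Db moves to pitch class 7. On the letter A that is Abb.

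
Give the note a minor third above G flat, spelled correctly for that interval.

Bbb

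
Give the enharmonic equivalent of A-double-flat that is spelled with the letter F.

Abb is pitch class 7. The letter F alone is pitch class 5.
To reach pitch class 7 from F requires an offset of +2 semitones, i.e. double sharp: F##.

F##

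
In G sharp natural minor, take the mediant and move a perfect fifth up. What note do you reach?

The mediant of G# natural minor is B.
A perfect fifth (7 semitones) above B lands on the letter F, giving F#.

F#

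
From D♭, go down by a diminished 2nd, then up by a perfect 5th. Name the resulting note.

G#

A diminished second down from Db is C# (letter C, 0 semitones down).
A perfect fifth up from C# is G# (letter G, 7 semitones up).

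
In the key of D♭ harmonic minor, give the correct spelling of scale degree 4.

Degree 4 takes the letter 3 steps above D, which is G.
In harmonic minor, degree 4 sits 5 semitones above the tonic. Db + 5 semitones is pitch class 6, spelled on G as Gb.

Gb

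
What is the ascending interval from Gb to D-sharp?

doubly augmented fifth

Counting letters G–A–B–C–D gives a fifth.
Gb→D# = 9 semitones, 2 wider than the perfect fifth (7), so doubly augmented.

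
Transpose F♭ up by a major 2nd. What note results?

Gb

A second above F lands on the letter G.
A major second spans 2 semitones, so Fb moves to pitch class 6. On the letter G that is Gb.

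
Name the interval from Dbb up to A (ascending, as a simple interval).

Counting letters D–E–F–G–A gives a fifth.
Dbb→A = 9 semitones, 2 wider than the perfect fifth (7), so doubly augmented.

doubly augmented fifth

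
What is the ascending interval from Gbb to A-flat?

augmented second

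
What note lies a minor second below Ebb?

A second below E lands on the letter D.
A minor second spans 1 semitone, so Ebb moves to pitch class 1. On the letter D that is Db.

Db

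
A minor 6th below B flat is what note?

A sixth below B lands on the letter D.
A minor sixth spans 8 semitones, so Bb moves to pitch class 2. On the letter D that is D.

D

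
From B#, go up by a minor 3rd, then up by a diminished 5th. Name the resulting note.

A

A minor third up from B# is D# (letter D, 3 semitones up).
A diminished fifth up from D# is A (letter A, 6 semitones up).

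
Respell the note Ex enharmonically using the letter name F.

F#

Plain F sits 1 semitone below E##, so on the letter F the same pitch needs a sharp: F#.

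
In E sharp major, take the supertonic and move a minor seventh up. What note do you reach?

E#

The supertonic of E# major is F##.
A minor seventh (10 semitones) above F## lands on the letter E, giving E#.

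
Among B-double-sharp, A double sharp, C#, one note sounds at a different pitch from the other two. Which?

A##

In 12-tone equal temperament, enharmonic equivalents share a pitch class. B## is pitch class 1; A## is pitch class 11; C# is pitch class 1.
B## and C# share pitch class 1, while A## is pitch class 11.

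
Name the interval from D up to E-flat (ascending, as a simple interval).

Counting letters D–E gives a second.
D→Eb = 1 semitone, 1 narrower than the major second (2), so minor.

minor second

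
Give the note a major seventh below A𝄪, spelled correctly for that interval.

A down a major seventh is Bb, so the target letter is B.
From A##, a major seventh is 11 semitones down: B#.

B#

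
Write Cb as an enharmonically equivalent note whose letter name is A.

Plain A sits 2 semitones below Cb, so on the letter A the same pitch needs a double sharp: A##.

A##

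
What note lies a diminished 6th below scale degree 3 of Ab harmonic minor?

Scale degree 3 of Ab harmonic minor is Cb.
A diminished sixth (7 semitones) below Cb lands on the letter E, giving E.

E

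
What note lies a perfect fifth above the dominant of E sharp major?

F##

The dominant of E# major is B#.
A perfect fifth (7 semitones) above B# lands on the letter F, giving F##.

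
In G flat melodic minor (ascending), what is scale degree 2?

Ab

The Gb melodic minor (ascending) scale runs Gb Ab Bbb Cb Db Eb F.
Degree 2 is Ab.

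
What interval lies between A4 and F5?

minor sixth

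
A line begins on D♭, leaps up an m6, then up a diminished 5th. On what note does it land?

Fbb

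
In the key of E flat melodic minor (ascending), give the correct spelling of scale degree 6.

The Eb melodic minor (ascending) scale runs Eb F Gb Ab Bb C D.
Degree 6 is C.

C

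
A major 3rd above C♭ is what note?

A third above C lands on the letter E.
A major third spans 4 semitones, so Cb moves to pitch class 3. On the letter E that is Eb.

Eb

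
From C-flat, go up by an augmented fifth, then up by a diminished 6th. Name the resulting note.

Ebb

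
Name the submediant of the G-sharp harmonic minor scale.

E

The G# harmonic minor scale runs G# A# B C# D# E F##.
Degree 6 is E.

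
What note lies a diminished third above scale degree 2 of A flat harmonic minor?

Scale degree 2 of Ab harmonic minor is Bb.
A diminished third (2 semitones) above Bb lands on the letter D, giving Dbb.

Dbb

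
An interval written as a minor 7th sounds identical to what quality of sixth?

augmented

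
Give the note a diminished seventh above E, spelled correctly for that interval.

Db

E up a major seventh is D#, so the target letter is D.
From E, a diminished seventh is 9 semitones up: Db.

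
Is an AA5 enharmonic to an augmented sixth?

A doubly augmented fifth spans 9 semitones; an augmented sixth spans 10.
The spans differ, so they are not enharmonic equivalents.

No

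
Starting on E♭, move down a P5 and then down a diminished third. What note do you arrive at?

F#

A perfect fifth down from Eb is Ab (letter A, 7 semitones down).
A diminished third down from Ab is F# (letter F, 2 semitones down).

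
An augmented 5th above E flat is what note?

E up a perfect fifth is B, so the target letter is B.
From Eb, an augmented fifth is 8 semitones up: B.

B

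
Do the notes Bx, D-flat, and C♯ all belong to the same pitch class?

B## is pitch class 1; Db is pitch class 1; C# is pitch class 1.
All spellings map to pitch class 1, so they are enharmonically equivalent.

Yes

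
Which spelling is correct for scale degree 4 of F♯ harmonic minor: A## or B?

B

Each scale degree takes a distinct letter name. Degree 4 of a scale on F must use the letter B.
B and A## are enharmonically the same pitch, but only B uses the letter B, so it is the correct spelling here.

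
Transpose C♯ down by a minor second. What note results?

B#

A second below C lands on the letter B.
A minor second spans 1 semitone, so C# moves to pitch class 0. On the letter B that is B#.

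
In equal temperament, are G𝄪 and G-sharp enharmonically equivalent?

Two spellings are enharmonically equivalent only if they share a pitch class.
Here G## → 9, G# → 8; 8 ≠ 9, so they are not.

No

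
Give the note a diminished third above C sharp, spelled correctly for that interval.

Eb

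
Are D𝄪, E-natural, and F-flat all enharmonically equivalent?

D## is pitch class 4; E is pitch class 4; Fb is pitch class 4.
All spellings map to pitch class 4, so they are enharmonically equivalent.

Yes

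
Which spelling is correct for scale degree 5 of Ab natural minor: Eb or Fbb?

Each scale degree takes a distinct letter name. Degree 5 of a scale on A must use the letter E.
Eb and Fbb are enharmonically the same pitch, but only Eb uses the letter E, so it is the correct spelling here.

Eb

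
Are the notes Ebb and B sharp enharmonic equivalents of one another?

Ebb is pitch class 2; B# is pitch class 0.
The pitch classes differ (2 vs. 0), so they are not enharmonic equivalents.

No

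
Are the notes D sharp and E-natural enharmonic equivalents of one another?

No

Two spellings are enharmonically equivalent only if they share a pitch class.
Here D# → 3, E → 4; 3 ≠ 4, so they are not.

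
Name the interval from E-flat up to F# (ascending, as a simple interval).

The letter names run E→F, a span of 1 letter step, so the interval is some kind of second.
Eb to F# is 3 semitones. A major second is 2, so 3 makes it augmented.

augmented second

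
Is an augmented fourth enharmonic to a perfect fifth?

No

An augmented fourth spans 6 semitones; a perfect fifth spans 7.
The spans differ, so they are not enharmonic equivalents.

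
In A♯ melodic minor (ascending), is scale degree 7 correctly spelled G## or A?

G##

Each scale degree takes a distinct letter name. Degree 7 of a scale on A must use the letter G.
G## and A are enharmonically the same pitch, but only G## uses the letter G, so it is the correct spelling here.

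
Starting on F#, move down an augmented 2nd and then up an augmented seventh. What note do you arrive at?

D#

An augmented second down from F# is Eb (letter E, 3 semitones down).
An augmented seventh up from Eb is D# (letter D, 12 semitones up).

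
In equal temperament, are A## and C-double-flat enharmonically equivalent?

A## is pitch class 11; Cbb is pitch class 10.
The pitch classes differ (11 vs. 10), so they are not enharmonic equivalents.

No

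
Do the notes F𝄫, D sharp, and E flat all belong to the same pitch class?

Yes

Fbb = pitch class 3 and D# = pitch class 3 and Eb = pitch class 3 — the same pitch class, so they are enharmonic equivalents.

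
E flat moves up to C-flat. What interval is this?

minor sixth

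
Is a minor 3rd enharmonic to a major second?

No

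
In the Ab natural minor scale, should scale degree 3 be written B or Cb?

Cb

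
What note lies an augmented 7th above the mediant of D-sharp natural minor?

E##

The mediant of D# natural minor is F#.
An augmented seventh (12 semitones) above F# lands on the letter E, giving E##.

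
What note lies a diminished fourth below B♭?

B down a perfect fourth is F#, so the target letter is F.
From Bb, a diminished fourth is 4 semitones down: F#.

F#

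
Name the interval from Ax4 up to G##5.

Counting letters A–B–C–D–E–F–G gives a seventh.
A##→G## = 10 semitones, 1 narrower than the major seventh (11), so minor.

minor seventh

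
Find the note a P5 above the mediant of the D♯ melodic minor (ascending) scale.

The mediant of D# melodic minor (ascending) is F#.
A perfect fifth (7 semitones) above F# lands on the letter C, giving C#.

C#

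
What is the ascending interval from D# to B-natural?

minor sixth

The letter names run D→B, a span of 5 letter steps, so the interval is some kind of sixth.
D# to B is 8 semitones. A major sixth is 9, so 8 makes it minor.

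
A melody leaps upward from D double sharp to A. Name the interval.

doubly diminished fifth

The letter names run D→A, a span of 4 letter steps, so the interval is some kind of fifth.
D## to A is 5 semitones. A perfect fifth is 7, so 5 makes it doubly diminished.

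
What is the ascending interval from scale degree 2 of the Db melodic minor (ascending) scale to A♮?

augmented fourth

Scale degree 2 of Db melodic minor (ascending) is Eb.
Eb up to A: letters E→A make it a fourth; 6 semitones makes it augmented.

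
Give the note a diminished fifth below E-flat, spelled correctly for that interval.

A

E down a perfect fifth is A, so the target letter is A.
From Eb, a diminished fifth is 6 semitones down: A.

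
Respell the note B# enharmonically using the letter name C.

C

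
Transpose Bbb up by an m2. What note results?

Cbb

B up a major second is C#, so the target letter is C.
From Bbb, a minor second is 1 semitone up: Cbb.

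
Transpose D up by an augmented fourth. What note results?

G#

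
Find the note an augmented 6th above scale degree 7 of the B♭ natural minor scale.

F#

Scale degree 7 of Bb natural minor is Ab.
An augmented sixth (10 semitones) above Ab lands on the letter F, giving F#.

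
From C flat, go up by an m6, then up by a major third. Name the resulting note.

A minor sixth up from Cb is Abb (letter A, 8 semitones up).
A major third up from Abb is Cb (letter C, 4 semitones up).

Cb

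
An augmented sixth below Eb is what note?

Gbb

E down a major sixth is G, so the target letter is G.
From Eb, an augmented sixth is 10 semitones down: Gbb.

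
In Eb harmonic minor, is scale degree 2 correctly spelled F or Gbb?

Each scale degree takes a distinct letter name. Degree 2 of a scale on E must use the letter F.
F and Gbb are enharmonically the same pitch, but only F uses the letter F, so it is the correct spelling here.

F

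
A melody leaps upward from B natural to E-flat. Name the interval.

Counting letters B–C–D–E gives a fourth.
B→Eb = 4 semitones, 1 narrower than the perfect fourth (5), so diminished.

diminished fourth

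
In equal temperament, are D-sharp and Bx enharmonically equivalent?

No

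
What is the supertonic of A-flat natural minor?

Bb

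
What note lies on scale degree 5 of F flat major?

Cb

Degree 5 takes the letter 4 steps above F, which is C.
In major, degree 5 sits 7 semitones above the tonic. Fb + 7 semitones is pitch class 11, spelled on C as Cb.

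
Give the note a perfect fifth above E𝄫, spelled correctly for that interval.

Bbb

A fifth above E lands on the letter B.
A perfect fifth spans 7 semitones, so Ebb moves to pitch class 9. On the letter B that is Bbb.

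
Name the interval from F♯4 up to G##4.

augmented second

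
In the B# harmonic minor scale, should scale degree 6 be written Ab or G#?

G#

Each scale degree takes a distinct letter name. Degree 6 of a scale on B must use the letter G.
G# and Ab are enharmonically the same pitch, but only G# uses the letter G, so it is the correct spelling here.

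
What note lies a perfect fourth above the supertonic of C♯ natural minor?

G#

The supertonic of C# natural minor is D#.
A perfect fourth (5 semitones) above D# lands on the letter G, giving G#.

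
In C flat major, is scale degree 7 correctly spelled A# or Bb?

Bb

Each scale degree takes a distinct letter name. Degree 7 of a scale on C must use the letter B.
Bb and A# are enharmonically the same pitch, but only Bb uses the letter B, so it is the correct spelling here.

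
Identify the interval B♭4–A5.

The letter names run B→A, a span of 6 letter steps, so the interval is some kind of seventh.
Bb to A is 11 semitones. A major seventh is 11, so 11 makes it major.

major seventh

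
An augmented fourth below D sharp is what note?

A

A fourth below D lands on the letter A.
An augmented fourth spans 6 semitones, so D# moves to pitch class 9. On the letter A that is A.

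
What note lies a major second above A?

B

A up a major second is B, so the target letter is B.
From A, a major second is 2 semitones up: B.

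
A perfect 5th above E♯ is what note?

B#

E up a perfect fifth is B, so the target letter is B.
From E#, a perfect fifth is 7 semitones up: B#.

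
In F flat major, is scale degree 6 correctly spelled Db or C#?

Db

Each scale degree takes a distinct letter name. Degree 6 of a scale on F must use the letter D.
Db and C# are enharmonically the same pitch, but only Db uses the letter D, so it is the correct spelling here.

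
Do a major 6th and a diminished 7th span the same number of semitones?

Yes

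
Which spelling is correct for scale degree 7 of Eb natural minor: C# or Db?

Db

Each scale degree takes a distinct letter name. Degree 7 of a scale on E must use the letter D.
Db and C# are enharmonically the same pitch, but only Db uses the letter D, so it is the correct spelling here.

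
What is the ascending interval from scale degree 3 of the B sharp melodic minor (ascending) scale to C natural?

Scale degree 3 of B# melodic minor (ascending) is D#.
D# up to C: letters D→C make it a seventh; 9 semitones makes it diminished.

diminished seventh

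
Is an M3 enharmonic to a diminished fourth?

A major third spans 4 semitones; a diminished fourth spans 4.
They are enharmonically equivalent.

Yes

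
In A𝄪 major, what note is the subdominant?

Degree 4 takes the letter 3 steps above A, which is D.
In major, degree 4 sits 5 semitones above the tonic. A## + 5 semitones is pitch class 4, spelled on D as D##.

D##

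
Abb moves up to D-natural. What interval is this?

doubly augmented fourth

Counting letters A–B–C–D gives a fourth.
Abb→D = 7 semitones, 2 wider than the perfect fourth (5), so doubly augmented.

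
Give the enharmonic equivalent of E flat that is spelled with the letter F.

Plain F sits 2 semitones above Eb, so on the letter F the same pitch needs a double flat: Fbb.

Fbb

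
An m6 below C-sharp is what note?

E#

C down a major sixth is Eb, so the target letter is E.
From C#, a minor sixth is 8 semitones down: E#.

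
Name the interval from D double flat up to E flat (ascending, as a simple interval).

The letter names run D→E, a span of 1 letter step, so the interval is some kind of second.
Dbb to Eb is 3 semitones. A major second is 2, so 3 makes it augmented.

augmented second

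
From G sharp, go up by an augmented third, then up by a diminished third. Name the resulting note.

D#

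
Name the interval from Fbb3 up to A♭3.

Counting letters F–G–A gives a third.
Fbb→Ab = 5 semitones, 1 wider than the major third (4), so augmented.

augmented third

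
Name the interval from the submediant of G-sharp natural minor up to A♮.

perfect fourth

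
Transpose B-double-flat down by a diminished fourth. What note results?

A fourth below B lands on the letter F.
A diminished fourth spans 4 semitones, so Bbb moves to pitch class 5. On the letter F that is F.

F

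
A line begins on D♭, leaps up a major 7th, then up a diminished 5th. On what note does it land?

Gb

A major seventh up from Db is C (letter C, 11 semitones up).
A diminished fifth up from C is Gb (letter G, 6 semitones up).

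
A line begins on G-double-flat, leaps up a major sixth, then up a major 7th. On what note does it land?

Db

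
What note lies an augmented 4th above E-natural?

A fourth above E lands on the letter A.
An augmented fourth spans 6 semitones, so E moves to pitch class 10. On the letter A that is A#.

A#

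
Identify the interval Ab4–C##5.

doubly augmented third

Counting letters A–B–C gives a third.
Ab→C## = 6 semitones, 2 wider than the major third (4), so doubly augmented.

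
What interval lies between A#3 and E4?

diminished fifth

Counting letters A–B–C–D–E gives a fifth.
A#→E = 6 semitones, 1 narrower than the perfect fifth (7), so diminished.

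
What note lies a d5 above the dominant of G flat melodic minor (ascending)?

The dominant of Gb melodic minor (ascending) is Db.
A diminished fifth (6 semitones) above Db lands on the letter A, giving Abb.

Abb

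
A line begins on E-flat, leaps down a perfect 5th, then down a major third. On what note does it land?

A perfect fifth down from Eb is Ab (letter A, 7 semitones down).
A major third down from Ab is Fb (letter F, 4 semitones down).

Fb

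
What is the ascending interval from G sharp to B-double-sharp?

Counting letters G–A–B gives a third.
G#→B## = 5 semitones, 1 wider than the major third (4), so augmented.

augmented third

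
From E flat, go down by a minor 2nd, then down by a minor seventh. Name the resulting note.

E

A minor second down from Eb is D (letter D, 1 semitone down).
A minor seventh down from D is E (letter E, 10 semitones down).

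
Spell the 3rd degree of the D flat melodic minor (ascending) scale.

Fb

The Db melodic minor (ascending) scale runs Db Eb Fb Gb Ab Bb C.
Degree 3 is Fb.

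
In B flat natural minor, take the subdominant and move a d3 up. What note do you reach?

Gbb

The subdominant of Bb natural minor is Eb.
A diminished third (2 semitones) above Eb lands on the letter G, giving Gbb.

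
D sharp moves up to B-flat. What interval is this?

diminished sixth

Counting letters D–E–F–G–A–B gives a sixth.
D#→Bb = 7 semitones, 2 narrower than the major sixth (9), so diminished.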